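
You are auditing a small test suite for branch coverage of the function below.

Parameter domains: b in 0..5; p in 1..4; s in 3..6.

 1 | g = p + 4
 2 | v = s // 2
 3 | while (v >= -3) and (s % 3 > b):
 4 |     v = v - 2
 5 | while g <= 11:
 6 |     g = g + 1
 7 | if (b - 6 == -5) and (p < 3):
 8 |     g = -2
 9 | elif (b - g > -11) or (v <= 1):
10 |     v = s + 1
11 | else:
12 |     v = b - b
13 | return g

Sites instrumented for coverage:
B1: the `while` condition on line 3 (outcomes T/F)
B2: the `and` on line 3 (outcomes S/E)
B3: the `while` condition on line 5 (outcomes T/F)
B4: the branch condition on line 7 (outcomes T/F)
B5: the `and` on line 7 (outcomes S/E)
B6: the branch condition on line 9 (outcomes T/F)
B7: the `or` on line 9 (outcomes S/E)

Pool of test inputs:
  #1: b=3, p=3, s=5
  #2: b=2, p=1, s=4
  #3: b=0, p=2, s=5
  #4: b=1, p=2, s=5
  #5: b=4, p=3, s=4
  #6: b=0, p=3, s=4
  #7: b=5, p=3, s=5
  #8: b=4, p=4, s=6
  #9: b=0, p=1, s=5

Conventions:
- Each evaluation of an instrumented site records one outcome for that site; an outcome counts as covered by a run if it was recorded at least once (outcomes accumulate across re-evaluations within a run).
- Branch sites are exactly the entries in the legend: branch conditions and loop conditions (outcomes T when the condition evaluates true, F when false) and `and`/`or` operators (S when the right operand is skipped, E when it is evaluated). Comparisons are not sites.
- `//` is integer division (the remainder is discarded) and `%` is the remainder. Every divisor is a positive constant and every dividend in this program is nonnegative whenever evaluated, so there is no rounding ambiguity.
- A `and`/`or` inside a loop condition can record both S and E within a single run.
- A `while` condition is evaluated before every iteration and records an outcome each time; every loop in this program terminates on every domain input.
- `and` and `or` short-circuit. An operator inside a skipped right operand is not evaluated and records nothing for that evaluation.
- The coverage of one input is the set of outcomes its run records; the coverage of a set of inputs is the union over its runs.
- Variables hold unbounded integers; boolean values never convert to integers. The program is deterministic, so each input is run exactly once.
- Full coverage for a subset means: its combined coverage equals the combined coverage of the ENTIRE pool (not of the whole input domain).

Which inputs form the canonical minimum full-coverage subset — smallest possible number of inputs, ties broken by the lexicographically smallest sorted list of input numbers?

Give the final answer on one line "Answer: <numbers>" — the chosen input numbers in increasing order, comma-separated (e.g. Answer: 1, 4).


#1 (b=3, p=3, s=5) -> B2->E, B1->F, B3->T, B3->T, B3->T, B3->T, B3->T, B3->F, B5->S, B4->F, B7->S, B6->T; covered: B1=F, B2=E, B3=T, B3=F, B4=F, B5=S, B6=T, B7=S
#2 (b=2, p=1, s=4) -> B2->E, B1->F, B3->T, B3->T, B3->T, B3->T, B3->T, B3->T, B3->T, B3->F, B5->S, B4->F, B7->S, B6->T; covered: B1=F, B2=E, B3=T, B3=F, B4=F, B5=S, B6=T, B7=S
#3 (b=0, p=2, s=5) -> B2->E, B1->T, B2->E, B1->T, B2->E, B1->T, B2->S, B1->F, B3->T, B3->T, B3->T, B3->T, B3->T, B3->T, ...; covered: B1=T, B1=F, B2=S, B2=E, B3=T, B3=F, B4=F, B5=S, B6=T, B7=E
#4 (b=1, p=2, s=5) -> B2->E, B1->T, B2->E, B1->T, B2->E, B1->T, B2->S, B1->F, B3->T, B3->T, B3->T, B3->T, B3->T, B3->T, ...; covered: B1=T, B1=F, B2=S, B2=E, B3=T, B3=F, B4=T, B5=E
#5 (b=4, p=3, s=4) -> B2->E, B1->F, B3->T, B3->T, B3->T, B3->T, B3->T, B3->F, B5->S, B4->F, B7->S, B6->T; covered: B1=F, B2=E, B3=T, B3=F, B4=F, B5=S, B6=T, B7=S
#6 (b=0, p=3, s=4) -> B2->E, B1->T, B2->E, B1->T, B2->E, B1->T, B2->S, B1->F, B3->T, B3->T, B3->T, B3->T, B3->T, B3->F, ...; covered: B1=T, B1=F, B2=S, B2=E, B3=T, B3=F, B4=F, B5=S, B6=T, B7=E
#7 (b=5, p=3, s=5) -> B2->E, B1->F, B3->T, B3->T, B3->T, B3->T, B3->T, B3->F, B5->S, B4->F, B7->S, B6->T; covered: B1=F, B2=E, B3=T, B3=F, B4=F, B5=S, B6=T, B7=S
#8 (b=4, p=4, s=6) -> B2->E, B1->F, B3->T, B3->T, B3->T, B3->T, B3->F, B5->S, B4->F, B7->S, B6->T; covered: B1=F, B2=E, B3=T, B3=F, B4=F, B5=S, B6=T, B7=S
#9 (b=0, p=1, s=5) -> B2->E, B1->T, B2->E, B1->T, B2->E, B1->T, B2->S, B1->F, B3->T, B3->T, B3->T, B3->T, B3->T, B3->T, ...; covered: B1=T, B1=F, B2=S, B2=E, B3=T, B3=F, B4=F, B5=S, B6=T, B7=E
the full pool covers 13 outcomes: B1=T, B1=F, B2=S, B2=E, B3=T, B3=F, B4=T, B4=F, B5=S, B5=E, B6=T, B7=S, B7=E
size 1 is not enough: best union over all size-1 subsets is 10/13
size 2 is not enough: best union over all size-2 subsets is 12/13
at size 3, {1, 3, 4} reaches all 13 outcomes; every lexicographically earlier size-3 subset fails
Answer: 1, 3, 4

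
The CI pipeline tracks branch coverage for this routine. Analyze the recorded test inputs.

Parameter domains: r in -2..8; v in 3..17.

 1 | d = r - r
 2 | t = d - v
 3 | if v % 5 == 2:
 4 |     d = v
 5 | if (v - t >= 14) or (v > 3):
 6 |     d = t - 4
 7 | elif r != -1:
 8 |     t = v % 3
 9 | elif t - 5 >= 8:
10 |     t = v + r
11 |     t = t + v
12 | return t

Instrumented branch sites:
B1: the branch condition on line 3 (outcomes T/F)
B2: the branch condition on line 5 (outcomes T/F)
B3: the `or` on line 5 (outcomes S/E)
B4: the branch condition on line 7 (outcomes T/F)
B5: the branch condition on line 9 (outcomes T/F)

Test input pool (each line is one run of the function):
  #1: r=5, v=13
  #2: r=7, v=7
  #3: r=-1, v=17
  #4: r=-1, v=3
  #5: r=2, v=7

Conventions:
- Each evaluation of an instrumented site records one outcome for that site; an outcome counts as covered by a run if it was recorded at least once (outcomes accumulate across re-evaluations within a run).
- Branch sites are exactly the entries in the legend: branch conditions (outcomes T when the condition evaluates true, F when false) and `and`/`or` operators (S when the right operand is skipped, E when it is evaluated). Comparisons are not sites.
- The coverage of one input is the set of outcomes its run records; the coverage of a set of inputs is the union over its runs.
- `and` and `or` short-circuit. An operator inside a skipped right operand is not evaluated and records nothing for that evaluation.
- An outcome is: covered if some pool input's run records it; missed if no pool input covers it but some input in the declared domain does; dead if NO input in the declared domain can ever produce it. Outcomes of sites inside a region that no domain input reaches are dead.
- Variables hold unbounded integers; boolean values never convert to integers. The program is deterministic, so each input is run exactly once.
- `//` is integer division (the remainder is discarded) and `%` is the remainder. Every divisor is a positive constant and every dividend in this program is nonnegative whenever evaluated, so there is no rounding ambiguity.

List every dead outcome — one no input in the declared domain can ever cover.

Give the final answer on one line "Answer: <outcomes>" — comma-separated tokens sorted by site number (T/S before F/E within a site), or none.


sweeping the full domain (165 inputs) for each outcome:
  B5=T: never recorded by any domain input -> dead
  reachable outcomes have witnesses, e.g. B1=T (e.g. r=-2, v=7), B1=F (e.g. r=-2, v=3), B2=T (e.g. r=-2, v=4), B2=F (e.g. r=-2, v=3)
Answer: B5=T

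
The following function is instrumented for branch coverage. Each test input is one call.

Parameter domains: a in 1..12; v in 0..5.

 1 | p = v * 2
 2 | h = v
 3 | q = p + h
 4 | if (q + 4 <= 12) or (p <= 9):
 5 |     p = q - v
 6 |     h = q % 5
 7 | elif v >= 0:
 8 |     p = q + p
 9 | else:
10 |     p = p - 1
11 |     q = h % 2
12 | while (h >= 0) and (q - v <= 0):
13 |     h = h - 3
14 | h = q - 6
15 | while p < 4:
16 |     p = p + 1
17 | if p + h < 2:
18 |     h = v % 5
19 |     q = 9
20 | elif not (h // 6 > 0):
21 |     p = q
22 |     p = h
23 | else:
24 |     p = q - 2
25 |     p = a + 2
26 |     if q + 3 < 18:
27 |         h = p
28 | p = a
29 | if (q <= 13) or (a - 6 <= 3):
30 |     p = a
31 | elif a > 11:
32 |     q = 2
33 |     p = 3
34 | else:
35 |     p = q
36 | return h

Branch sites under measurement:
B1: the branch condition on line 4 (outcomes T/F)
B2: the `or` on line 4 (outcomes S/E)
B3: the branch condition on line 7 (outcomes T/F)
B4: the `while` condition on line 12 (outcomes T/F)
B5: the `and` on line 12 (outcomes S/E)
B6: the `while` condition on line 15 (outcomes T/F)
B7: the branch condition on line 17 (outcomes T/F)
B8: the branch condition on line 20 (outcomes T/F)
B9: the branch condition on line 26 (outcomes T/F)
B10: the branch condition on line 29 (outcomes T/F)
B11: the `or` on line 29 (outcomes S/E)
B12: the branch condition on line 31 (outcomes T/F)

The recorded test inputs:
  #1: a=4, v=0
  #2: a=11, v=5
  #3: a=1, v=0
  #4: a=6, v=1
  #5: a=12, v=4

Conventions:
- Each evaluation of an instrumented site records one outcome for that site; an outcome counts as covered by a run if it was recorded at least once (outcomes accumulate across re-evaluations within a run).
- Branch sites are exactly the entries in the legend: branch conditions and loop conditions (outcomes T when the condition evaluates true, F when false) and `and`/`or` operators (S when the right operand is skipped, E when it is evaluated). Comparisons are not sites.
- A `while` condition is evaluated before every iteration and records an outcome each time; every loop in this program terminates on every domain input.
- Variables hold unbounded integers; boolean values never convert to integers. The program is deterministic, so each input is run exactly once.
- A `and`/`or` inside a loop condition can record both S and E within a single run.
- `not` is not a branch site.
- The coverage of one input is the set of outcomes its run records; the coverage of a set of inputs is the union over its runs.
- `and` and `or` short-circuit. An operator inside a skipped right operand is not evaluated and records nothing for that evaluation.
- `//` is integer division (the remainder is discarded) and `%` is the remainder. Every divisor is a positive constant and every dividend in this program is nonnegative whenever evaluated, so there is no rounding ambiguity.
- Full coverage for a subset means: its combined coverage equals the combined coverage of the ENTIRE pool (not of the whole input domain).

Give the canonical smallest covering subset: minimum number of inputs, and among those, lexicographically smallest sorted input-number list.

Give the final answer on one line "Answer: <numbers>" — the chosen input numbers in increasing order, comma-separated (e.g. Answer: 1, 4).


run #1 (a=4, v=0) records B1=T, B2=S, B4=T, B4=F, B5=S, B5=E, B6=T, B6=F, B7=T, B10=T, B11=S
run #2 (a=11, v=5) records B1=F, B2=E, B3=T, B4=F, B5=E, B6=F, B7=F, B8=F, B9=F, B10=F, B11=E, B12=F
run #3 (a=1, v=0) records B1=T, B2=S, B4=T, B4=F, B5=S, B5=E, B6=T, B6=F, B7=T, B10=T, B11=S
run #4 (a=6, v=1) records B1=T, B2=S, B4=F, B5=E, B6=T, B6=F, B7=T, B10=T, B11=S
run #5 (a=12, v=4) records B1=T, B2=E, B4=F, B5=E, B6=F, B7=F, B8=F, B9=T, B10=T, B11=S
pool-wide coverage (21 outcomes): B1=T, B1=F, B2=S, B2=E, B3=T, B4=T, B4=F, B5=S, B5=E, B6=T, B6=F, B7=T, B7=F, B8=F, B9=T, B9=F, B10=T, B10=F, B11=S, B11=E, B12=F
no size-1 subset reaches all 21 outcomes (best union: 12/21)
no size-2 subset reaches all 21 outcomes (best union: 20/21)
size 3: inputs {1, 2, 5} cover all 21 outcomes, and no lexicographically smaller subset of this size does
Answer: 1, 2, 5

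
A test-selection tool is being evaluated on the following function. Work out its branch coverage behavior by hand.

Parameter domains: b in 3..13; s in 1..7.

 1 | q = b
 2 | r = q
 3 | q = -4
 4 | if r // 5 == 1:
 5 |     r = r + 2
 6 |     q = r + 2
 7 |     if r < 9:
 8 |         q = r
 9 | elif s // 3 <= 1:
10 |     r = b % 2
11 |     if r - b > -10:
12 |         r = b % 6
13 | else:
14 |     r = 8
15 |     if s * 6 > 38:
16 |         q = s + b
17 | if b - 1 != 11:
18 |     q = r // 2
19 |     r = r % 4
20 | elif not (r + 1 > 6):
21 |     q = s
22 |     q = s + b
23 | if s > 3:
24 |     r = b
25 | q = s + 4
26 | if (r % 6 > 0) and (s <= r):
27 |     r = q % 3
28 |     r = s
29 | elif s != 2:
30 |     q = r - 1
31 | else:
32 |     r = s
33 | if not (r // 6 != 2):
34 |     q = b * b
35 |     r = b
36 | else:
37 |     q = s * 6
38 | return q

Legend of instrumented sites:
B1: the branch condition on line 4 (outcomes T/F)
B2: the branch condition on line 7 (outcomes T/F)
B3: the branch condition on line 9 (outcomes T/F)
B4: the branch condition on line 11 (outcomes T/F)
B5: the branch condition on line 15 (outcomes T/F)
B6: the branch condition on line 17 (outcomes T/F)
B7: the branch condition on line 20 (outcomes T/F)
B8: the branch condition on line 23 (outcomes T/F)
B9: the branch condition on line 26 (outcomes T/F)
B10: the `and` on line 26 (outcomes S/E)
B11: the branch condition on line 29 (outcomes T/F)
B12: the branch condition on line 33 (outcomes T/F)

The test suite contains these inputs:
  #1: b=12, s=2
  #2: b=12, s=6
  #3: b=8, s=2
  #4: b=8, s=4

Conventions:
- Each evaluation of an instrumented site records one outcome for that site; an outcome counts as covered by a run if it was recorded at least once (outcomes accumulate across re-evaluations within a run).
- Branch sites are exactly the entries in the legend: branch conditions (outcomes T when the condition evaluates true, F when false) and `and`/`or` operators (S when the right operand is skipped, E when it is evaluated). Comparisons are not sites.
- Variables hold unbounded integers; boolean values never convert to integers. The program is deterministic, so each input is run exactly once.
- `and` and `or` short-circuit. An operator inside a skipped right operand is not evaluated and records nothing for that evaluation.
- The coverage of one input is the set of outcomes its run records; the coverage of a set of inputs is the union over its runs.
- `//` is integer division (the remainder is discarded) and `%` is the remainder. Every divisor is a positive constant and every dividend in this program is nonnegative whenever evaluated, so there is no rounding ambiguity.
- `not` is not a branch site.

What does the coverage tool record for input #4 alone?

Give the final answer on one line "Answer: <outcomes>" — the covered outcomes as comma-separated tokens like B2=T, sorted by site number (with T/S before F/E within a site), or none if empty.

Running input #4 (b=8, s=4), event by event:
  B1->T, B2->F, B6->T, B8->T, B10->E, B9->T, B12->F
collecting distinct outcomes: B1=T, B2=F, B6=T, B8=T, B9=T, B10=E, B12=F

Answer: B1=T, B2=F, B6=T, B8=T, B9=T, B10=E, B12=F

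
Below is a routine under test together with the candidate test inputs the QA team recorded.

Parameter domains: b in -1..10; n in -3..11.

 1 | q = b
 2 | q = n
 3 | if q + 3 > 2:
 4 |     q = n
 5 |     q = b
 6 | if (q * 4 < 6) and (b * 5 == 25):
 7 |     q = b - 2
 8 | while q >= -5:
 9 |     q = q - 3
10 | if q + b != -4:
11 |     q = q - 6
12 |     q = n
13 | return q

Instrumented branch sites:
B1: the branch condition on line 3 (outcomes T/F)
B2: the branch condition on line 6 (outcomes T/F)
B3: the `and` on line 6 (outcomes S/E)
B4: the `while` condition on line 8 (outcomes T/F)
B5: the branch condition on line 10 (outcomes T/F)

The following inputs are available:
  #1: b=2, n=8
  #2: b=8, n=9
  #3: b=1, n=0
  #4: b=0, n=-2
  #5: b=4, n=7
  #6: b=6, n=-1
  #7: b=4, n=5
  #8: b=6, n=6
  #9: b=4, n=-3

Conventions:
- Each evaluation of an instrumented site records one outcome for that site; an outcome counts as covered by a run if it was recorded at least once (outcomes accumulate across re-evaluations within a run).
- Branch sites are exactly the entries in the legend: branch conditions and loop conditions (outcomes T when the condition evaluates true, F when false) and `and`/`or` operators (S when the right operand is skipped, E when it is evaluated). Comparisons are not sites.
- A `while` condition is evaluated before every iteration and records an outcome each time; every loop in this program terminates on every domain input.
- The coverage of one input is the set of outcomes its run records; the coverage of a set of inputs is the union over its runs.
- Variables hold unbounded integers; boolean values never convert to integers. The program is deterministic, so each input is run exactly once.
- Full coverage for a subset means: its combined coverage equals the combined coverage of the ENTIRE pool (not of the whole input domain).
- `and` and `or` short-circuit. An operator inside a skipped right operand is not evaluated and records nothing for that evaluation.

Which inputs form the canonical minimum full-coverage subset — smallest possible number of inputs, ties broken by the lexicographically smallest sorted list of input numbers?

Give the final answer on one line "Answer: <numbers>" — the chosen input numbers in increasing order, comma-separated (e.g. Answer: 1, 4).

input #1, b=2, n=8: events B1->T, B3->S, B2->F, B4->T, B4->T, B4->T, B4->F, B5->T; outcomes B1=T, B2=F, B3=S, B4=T, B4=F, B5=T
input #2, b=8, n=9: events B1->T, B3->S, B2->F, B4->T, B4->T, B4->T, B4->T, B4->T, B4->F, B5->T; outcomes B1=T, B2=F, B3=S, B4=T, B4=F, B5=T
input #3, b=1, n=0: events B1->T, B3->E, B2->F, B4->T, B4->T, B4->T, B4->F, B5->T; outcomes B1=T, B2=F, B3=E, B4=T, B4=F, B5=T
input #4, b=0, n=-2: events B1->F, B3->E, B2->F, B4->T, B4->T, B4->F, B5->T; outcomes B1=F, B2=F, B3=E, B4=T, B4=F, B5=T
input #5, b=4, n=7: events B1->T, B3->S, B2->F, B4->T, B4->T, B4->T, B4->T, B4->F, B5->F; outcomes B1=T, B2=F, B3=S, B4=T, B4=F, B5=F
input #6, b=6, n=-1: events B1->F, B3->E, B2->F, B4->T, B4->T, B4->F, B5->T; outcomes B1=F, B2=F, B3=E, B4=T, B4=F, B5=T
input #7, b=4, n=5: events B1->T, B3->S, B2->F, B4->T, B4->T, B4->T, B4->T, B4->F, B5->F; outcomes B1=T, B2=F, B3=S, B4=T, B4=F, B5=F
input #8, b=6, n=6: events B1->T, B3->S, B2->F, B4->T, B4->T, B4->T, B4->T, B4->F, B5->T; outcomes B1=T, B2=F, B3=S, B4=T, B4=F, B5=T
input #9, b=4, n=-3: events B1->F, B3->E, B2->F, B4->T, B4->F, B5->T; outcomes B1=F, B2=F, B3=E, B4=T, B4=F, B5=T
the full pool covers 9 outcomes: B1=T, B1=F, B2=F, B3=S, B3=E, B4=T, B4=F, B5=T, B5=F
size 1 is not enough: best union over all size-1 subsets is 6/9
at size 2, {4, 5} reaches all 9 outcomes; every lexicographically earlier size-2 subset fails

Answer: 4, 5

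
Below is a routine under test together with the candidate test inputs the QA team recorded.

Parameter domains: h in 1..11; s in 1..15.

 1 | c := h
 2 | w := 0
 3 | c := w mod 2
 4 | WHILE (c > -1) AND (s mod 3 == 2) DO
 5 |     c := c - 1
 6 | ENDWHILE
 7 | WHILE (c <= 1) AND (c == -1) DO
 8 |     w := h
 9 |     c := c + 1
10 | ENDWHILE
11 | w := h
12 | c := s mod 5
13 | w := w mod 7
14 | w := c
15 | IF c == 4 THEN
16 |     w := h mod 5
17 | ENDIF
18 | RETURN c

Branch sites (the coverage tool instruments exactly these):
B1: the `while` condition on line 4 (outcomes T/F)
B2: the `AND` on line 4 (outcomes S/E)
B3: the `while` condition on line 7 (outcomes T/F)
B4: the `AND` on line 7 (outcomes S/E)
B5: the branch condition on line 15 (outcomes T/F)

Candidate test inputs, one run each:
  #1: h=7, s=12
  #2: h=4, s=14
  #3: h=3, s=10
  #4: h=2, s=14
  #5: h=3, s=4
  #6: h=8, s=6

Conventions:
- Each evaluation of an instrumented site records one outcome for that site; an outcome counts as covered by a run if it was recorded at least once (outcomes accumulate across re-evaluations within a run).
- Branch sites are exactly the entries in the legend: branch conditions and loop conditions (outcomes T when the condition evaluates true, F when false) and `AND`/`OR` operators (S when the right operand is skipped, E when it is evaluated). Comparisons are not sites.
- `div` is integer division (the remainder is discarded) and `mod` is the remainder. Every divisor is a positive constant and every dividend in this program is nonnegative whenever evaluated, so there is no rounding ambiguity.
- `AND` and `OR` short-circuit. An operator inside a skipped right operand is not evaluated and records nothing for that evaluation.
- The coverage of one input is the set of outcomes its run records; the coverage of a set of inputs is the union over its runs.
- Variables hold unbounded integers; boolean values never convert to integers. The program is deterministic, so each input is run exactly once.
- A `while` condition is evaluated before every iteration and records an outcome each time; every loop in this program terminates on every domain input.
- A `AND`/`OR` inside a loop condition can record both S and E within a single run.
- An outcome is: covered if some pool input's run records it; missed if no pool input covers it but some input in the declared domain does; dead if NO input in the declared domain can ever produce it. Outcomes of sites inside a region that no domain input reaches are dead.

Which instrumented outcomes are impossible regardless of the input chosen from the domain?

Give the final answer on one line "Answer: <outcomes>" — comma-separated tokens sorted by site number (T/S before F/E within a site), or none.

sweeping the full domain (165 inputs) for each outcome:
  B4=S: unreachable across the whole domain -> dead
  reachable outcomes have witnesses, e.g. B1=T (e.g. h=1, s=2), B1=F (e.g. h=1, s=1), B2=S (e.g. h=1, s=2), B2=E (e.g. h=1, s=1)

Answer: B4=S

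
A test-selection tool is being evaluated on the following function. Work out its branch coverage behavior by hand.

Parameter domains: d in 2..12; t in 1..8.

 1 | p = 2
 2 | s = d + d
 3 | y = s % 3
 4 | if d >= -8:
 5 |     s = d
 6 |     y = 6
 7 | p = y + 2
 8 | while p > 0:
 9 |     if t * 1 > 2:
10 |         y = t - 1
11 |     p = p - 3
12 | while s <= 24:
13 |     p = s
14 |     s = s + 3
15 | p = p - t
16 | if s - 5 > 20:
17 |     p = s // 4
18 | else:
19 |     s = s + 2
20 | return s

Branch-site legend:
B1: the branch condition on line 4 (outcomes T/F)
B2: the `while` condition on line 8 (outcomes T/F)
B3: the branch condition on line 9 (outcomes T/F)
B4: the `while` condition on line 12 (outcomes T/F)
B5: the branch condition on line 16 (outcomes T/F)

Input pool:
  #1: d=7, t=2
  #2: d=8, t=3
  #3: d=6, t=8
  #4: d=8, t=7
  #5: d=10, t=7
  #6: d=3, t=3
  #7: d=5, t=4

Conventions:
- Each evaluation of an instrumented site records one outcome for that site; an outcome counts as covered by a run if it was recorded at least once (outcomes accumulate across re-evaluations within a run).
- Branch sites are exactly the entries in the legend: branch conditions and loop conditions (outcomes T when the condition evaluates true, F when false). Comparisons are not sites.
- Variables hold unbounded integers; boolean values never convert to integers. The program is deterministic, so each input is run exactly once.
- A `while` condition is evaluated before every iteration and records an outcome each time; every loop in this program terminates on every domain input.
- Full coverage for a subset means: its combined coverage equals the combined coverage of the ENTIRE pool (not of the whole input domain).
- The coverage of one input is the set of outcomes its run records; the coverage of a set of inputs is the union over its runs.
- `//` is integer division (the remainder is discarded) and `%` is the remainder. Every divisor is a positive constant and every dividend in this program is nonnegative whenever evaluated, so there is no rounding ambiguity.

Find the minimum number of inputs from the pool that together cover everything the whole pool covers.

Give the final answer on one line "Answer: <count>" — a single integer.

test 1 (d=7, t=2) hits B1=T, B2=T, B2=F, B3=F, B4=T, B4=F, B5=F
test 2 (d=8, t=3) hits B1=T, B2=T, B2=F, B3=T, B4=T, B4=F, B5=T
test 3 (d=6, t=8) hits B1=T, B2=T, B2=F, B3=T, B4=T, B4=F, B5=T
test 4 (d=8, t=7) hits B1=T, B2=T, B2=F, B3=T, B4=T, B4=F, B5=T
test 5 (d=10, t=7) hits B1=T, B2=T, B2=F, B3=T, B4=T, B4=F, B5=F
test 6 (d=3, t=3) hits B1=T, B2=T, B2=F, B3=T, B4=T, B4=F, B5=T
test 7 (d=5, t=4) hits B1=T, B2=T, B2=F, B3=T, B4=T, B4=F, B5=T
together the pool reaches 9 outcomes: B1=T, B2=T, B2=F, B3=T, B3=F, B4=T, B4=F, B5=T, B5=F
checked all size-1 subsets: none covers 9 outcomes (max 7/9)
inputs {1, 2} (size 2) cover everything; no size-2 subset with a lexicographically smaller index list covers all 9

Answer: 2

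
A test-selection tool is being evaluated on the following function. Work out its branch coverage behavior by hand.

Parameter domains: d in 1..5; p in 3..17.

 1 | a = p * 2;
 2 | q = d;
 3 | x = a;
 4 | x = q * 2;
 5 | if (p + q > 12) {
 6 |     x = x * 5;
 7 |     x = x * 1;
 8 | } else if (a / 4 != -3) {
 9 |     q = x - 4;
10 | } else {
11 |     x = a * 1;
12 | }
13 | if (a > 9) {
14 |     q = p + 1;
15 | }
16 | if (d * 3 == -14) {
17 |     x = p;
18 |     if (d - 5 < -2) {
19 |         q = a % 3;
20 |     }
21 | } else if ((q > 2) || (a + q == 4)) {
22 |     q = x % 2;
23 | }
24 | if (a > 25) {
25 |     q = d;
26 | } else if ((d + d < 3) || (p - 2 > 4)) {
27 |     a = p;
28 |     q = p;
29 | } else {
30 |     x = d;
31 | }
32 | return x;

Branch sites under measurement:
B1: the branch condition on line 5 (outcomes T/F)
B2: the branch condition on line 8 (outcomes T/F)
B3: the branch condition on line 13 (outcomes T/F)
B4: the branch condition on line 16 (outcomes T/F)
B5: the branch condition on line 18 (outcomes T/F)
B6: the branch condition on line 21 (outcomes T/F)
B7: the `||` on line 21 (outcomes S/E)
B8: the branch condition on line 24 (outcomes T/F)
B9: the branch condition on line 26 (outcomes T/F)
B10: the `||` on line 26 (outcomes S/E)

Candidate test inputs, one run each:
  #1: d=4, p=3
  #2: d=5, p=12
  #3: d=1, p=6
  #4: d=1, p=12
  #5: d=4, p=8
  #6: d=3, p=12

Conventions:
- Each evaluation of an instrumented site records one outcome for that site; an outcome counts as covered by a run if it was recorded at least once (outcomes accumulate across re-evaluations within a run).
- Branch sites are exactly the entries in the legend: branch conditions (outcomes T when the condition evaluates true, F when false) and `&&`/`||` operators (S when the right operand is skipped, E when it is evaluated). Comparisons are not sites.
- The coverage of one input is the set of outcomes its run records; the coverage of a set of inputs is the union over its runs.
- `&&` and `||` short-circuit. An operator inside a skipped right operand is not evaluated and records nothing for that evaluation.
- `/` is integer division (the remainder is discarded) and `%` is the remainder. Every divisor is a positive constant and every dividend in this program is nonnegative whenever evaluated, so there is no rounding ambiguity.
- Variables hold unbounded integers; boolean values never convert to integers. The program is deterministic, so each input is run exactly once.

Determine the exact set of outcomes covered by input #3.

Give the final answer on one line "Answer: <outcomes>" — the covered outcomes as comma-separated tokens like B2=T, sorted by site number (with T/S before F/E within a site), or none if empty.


Event log for input #3 (d=1, p=6):
  B1->F, B2->T, B3->T, B4->F, B7->S, B6->T, B8->F, B10->S, B9->T
as a set, this run covers: B1=F, B2=T, B3=T, B4=F, B6=T, B7=S, B8=F, B9=T, B10=S
Answer: B1=F, B2=T, B3=T, B4=F, B6=T, B7=S, B8=F, B9=T, B10=S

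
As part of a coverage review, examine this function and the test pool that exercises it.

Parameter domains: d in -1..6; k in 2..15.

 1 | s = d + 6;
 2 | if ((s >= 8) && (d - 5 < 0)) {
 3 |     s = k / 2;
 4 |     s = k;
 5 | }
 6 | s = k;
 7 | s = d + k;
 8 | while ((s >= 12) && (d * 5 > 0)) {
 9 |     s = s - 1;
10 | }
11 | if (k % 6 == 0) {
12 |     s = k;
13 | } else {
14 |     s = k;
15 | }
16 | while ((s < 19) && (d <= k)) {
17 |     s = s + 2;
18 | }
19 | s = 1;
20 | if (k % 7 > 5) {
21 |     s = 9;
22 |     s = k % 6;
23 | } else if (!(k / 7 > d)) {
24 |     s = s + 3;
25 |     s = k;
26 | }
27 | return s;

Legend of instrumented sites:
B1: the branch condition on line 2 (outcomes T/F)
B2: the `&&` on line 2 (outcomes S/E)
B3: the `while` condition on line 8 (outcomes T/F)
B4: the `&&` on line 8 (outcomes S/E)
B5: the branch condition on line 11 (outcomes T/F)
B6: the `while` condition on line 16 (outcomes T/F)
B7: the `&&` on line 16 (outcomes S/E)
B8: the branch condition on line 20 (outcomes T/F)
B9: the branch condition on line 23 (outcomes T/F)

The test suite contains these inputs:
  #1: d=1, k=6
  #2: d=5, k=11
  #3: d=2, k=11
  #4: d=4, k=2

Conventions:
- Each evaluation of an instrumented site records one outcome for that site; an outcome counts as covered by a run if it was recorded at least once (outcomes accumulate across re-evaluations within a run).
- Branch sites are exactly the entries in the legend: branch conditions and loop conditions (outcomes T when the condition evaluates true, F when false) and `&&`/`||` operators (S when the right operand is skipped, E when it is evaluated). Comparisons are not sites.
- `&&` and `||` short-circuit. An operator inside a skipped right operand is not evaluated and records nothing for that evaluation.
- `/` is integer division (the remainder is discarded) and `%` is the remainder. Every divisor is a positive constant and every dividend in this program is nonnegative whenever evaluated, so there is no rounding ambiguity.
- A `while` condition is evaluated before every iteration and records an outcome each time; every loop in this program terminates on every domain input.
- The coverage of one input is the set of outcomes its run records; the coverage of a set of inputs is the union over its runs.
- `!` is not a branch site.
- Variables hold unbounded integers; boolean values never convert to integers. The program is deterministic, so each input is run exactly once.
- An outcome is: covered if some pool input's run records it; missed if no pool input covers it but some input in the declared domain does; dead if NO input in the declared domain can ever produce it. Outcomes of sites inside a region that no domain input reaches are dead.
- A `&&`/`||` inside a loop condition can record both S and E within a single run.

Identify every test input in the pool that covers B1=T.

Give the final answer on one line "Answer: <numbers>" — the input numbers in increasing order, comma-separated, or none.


input #1 (d=1, k=6): never hits B1=T
input #2 (d=5, k=11): never hits B1=T
input #3 (d=2, k=11): hits B1=T
input #4 (d=4, k=2): hits B1=T
Answer: 3, 4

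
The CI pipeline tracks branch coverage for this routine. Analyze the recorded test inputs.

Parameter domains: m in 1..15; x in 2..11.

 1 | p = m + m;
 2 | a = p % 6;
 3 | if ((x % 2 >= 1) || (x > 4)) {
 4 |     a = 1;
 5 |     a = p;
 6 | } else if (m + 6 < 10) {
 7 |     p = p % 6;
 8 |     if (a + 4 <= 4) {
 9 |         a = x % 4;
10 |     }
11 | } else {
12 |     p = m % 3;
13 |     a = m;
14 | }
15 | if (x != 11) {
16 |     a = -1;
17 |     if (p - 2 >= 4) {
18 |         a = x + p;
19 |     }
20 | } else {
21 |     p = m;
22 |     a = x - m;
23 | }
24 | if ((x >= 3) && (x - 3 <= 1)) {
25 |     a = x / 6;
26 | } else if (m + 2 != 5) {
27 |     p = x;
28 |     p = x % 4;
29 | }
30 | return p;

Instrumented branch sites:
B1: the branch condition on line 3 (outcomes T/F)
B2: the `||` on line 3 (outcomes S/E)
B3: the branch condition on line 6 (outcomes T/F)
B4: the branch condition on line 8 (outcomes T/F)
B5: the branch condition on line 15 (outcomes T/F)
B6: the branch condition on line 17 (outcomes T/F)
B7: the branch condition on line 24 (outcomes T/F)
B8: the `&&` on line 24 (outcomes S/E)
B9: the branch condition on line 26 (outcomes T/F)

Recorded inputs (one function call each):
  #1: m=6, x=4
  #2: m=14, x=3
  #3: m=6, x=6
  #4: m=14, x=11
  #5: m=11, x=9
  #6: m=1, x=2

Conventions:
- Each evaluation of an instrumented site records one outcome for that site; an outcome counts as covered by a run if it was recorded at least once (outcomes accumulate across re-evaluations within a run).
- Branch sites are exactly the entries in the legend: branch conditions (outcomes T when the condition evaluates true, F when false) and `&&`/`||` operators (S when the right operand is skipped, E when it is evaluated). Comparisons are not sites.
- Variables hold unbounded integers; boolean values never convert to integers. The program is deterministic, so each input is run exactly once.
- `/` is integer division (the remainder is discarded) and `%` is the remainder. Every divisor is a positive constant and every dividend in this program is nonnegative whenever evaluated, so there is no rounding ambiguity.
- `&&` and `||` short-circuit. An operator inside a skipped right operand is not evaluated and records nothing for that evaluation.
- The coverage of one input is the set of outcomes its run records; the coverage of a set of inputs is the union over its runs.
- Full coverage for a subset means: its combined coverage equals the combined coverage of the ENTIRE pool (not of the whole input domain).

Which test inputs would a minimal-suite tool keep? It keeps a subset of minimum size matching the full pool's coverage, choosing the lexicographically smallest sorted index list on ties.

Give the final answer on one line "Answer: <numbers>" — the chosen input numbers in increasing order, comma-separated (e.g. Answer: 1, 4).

#1 (m=6, x=4) -> covered: B1=F, B2=E, B3=F, B5=T, B6=F, B7=T, B8=E
#2 (m=14, x=3) -> covered: B1=T, B2=S, B5=T, B6=T, B7=T, B8=E
#3 (m=6, x=6) -> covered: B1=T, B2=E, B5=T, B6=T, B7=F, B8=E, B9=T
#4 (m=14, x=11) -> covered: B1=T, B2=S, B5=F, B7=F, B8=E, B9=T
#5 (m=11, x=9) -> covered: B1=T, B2=S, B5=T, B6=T, B7=F, B8=E, B9=T
#6 (m=1, x=2) -> covered: B1=F, B2=E, B3=T, B4=F, B5=T, B6=F, B7=F, B8=S, B9=T
together the pool reaches 16 outcomes: B1=T, B1=F, B2=S, B2=E, B3=T, B3=F, B4=F, B5=T, B5=F, B6=T, B6=F, B7=T, B7=F, B8=S, B8=E, B9=T
size 1 is not enough: best union over all size-1 subsets is 9/16
size 2 is not enough: best union over all size-2 subsets is 14/16
size 3 is not enough: best union over all size-3 subsets is 15/16
inputs {1, 2, 4, 6} (size 4) cover everything; no size-4 subset with a lexicographically smaller index list covers all 16

Answer: 1, 2, 4, 6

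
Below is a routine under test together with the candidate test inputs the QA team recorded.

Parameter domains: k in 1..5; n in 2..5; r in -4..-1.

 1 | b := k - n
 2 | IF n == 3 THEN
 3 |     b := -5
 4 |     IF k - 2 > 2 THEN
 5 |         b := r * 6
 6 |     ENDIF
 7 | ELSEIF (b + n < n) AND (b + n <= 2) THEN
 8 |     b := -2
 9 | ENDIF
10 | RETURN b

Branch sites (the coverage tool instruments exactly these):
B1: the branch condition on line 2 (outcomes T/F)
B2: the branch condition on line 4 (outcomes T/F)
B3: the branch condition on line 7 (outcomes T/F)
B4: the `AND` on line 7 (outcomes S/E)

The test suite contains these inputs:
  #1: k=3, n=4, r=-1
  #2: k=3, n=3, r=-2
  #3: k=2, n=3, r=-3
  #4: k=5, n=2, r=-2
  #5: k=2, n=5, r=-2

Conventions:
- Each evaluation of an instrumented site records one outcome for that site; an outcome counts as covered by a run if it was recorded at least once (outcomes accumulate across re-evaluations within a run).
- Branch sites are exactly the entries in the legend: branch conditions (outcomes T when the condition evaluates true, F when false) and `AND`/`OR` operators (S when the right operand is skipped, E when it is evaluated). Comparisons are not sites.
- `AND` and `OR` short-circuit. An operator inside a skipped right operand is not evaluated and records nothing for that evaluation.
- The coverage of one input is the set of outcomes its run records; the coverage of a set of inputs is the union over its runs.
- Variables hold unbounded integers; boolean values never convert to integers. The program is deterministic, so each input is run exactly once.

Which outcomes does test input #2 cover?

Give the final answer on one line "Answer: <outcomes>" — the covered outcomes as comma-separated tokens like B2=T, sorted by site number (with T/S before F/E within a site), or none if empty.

Event log for input #2 (k=3, n=3, r=-2):
  B1->T, B2->F
collecting distinct outcomes: B1=T, B2=F

Answer: B1=T, B2=F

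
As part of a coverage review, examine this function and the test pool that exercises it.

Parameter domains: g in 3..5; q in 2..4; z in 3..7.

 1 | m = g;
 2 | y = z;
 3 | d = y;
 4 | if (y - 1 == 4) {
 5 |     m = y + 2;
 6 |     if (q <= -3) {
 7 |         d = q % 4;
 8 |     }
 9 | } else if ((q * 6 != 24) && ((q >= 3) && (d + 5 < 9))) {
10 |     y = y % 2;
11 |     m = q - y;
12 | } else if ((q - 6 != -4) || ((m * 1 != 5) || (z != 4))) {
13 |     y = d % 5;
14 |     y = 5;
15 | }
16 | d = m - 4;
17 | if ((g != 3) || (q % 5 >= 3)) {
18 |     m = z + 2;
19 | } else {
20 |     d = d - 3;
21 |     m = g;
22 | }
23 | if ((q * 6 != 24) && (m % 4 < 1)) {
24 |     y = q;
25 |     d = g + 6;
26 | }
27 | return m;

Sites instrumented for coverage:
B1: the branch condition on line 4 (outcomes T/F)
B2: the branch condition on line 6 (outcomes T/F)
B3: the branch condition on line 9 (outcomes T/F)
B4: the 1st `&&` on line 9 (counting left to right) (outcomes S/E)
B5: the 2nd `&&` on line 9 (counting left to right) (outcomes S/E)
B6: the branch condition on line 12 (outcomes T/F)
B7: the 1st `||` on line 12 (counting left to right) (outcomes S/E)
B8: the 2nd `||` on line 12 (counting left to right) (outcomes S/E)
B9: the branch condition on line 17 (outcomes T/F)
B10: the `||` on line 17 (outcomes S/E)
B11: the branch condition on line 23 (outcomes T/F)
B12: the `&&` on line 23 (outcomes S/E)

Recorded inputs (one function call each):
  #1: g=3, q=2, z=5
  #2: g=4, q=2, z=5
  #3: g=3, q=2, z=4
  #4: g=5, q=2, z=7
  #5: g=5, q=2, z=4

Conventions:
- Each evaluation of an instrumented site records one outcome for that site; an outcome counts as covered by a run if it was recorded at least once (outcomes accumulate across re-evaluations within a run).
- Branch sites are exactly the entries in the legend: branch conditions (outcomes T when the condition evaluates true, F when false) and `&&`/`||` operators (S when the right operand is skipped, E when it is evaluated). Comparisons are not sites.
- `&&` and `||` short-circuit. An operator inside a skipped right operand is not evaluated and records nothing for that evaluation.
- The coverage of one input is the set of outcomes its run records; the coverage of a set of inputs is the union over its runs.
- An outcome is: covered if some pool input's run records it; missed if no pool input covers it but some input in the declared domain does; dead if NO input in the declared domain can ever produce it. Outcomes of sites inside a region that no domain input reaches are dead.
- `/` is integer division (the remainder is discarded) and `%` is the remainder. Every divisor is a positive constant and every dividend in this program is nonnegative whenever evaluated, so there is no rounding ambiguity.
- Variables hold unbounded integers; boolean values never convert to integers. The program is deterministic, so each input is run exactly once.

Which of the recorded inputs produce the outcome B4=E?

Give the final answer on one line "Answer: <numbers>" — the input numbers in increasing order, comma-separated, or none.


input #1 (g=3, q=2, z=5): does not record B4=E
input #2 (g=4, q=2, z=5): does not record B4=E
input #3 (g=3, q=2, z=4): records B4=E
input #4 (g=5, q=2, z=7): records B4=E
input #5 (g=5, q=2, z=4): records B4=E
Answer: 3, 4, 5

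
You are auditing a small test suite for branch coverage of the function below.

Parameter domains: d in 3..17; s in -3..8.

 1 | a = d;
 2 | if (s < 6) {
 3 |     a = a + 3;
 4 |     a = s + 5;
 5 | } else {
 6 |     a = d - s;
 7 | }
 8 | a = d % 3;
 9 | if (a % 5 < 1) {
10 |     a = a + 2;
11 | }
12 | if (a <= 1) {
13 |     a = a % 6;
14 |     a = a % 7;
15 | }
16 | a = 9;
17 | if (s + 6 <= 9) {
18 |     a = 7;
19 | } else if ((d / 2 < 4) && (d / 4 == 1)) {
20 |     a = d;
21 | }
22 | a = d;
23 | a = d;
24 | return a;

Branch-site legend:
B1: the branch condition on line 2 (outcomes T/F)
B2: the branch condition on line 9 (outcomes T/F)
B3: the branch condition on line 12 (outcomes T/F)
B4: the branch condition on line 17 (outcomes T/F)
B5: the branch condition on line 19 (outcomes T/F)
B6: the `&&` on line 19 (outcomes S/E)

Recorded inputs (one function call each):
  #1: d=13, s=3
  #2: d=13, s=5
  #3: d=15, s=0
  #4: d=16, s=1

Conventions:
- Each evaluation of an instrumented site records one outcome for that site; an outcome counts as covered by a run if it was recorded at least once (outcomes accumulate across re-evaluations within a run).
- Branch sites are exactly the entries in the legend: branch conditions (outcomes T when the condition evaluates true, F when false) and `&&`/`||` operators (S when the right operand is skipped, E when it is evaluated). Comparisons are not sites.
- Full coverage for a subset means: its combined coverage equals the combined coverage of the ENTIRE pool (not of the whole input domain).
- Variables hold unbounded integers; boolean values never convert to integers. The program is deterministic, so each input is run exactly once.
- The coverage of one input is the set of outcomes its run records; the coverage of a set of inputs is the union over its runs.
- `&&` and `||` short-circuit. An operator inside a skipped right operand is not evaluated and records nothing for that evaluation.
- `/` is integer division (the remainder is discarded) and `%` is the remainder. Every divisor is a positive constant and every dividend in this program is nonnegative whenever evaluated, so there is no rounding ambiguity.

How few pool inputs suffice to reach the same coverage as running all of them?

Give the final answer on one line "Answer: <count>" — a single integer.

test 1 (d=13, s=3) fires B1->T, B2->F, B3->T, B4->T; hits B1=T, B2=F, B3=T, B4=T
test 2 (d=13, s=5) fires B1->T, B2->F, B3->T, B4->F, B6->S, B5->F; hits B1=T, B2=F, B3=T, B4=F, B5=F, B6=S
test 3 (d=15, s=0) fires B1->T, B2->T, B3->F, B4->T; hits B1=T, B2=T, B3=F, B4=T
test 4 (d=16, s=1) fires B1->T, B2->F, B3->T, B4->T; hits B1=T, B2=F, B3=T, B4=T
the full pool covers 9 outcomes: B1=T, B2=T, B2=F, B3=T, B3=F, B4=T, B4=F, B5=F, B6=S
no size-1 subset reaches all 9 outcomes (best union: 6/9)
inputs {2, 3} (size 2) cover everything; no size-2 subset with a lexicographically smaller index list covers all 9

Answer: 2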